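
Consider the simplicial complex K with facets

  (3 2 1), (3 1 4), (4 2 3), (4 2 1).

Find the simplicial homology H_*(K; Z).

Order the vertices as 1 < 2 < 3 < 4. Listing each simplex with vertices in this order, K has dimension 2 with simplices:

  0-simplices (4): [1], [2], [3], [4]
  1-simplices (6): [1,2], [1,3], [1,4], [2,3], [2,4], [3,4]
  2-simplices (4): [1,2,3], [1,2,4], [1,3,4], [2,3,4]

Hence C_0 ≅ Z^4, C_1 ≅ Z^6, C_2 ≅ Z^4.

Boundary ∂_1: C_1 → C_0 sends each edge [p,q] (with p < q) to q − p.
As a 4×6 matrix over Z this has rank 3, with invariant factors (1,1,1).

∂_2: C_2 → C_1 maps a triangle to the signed sum of its edges. For instance
  ∂[1,3,4] = [3,4] − [1,4] + [1,3],
  ∂[1,2,4] = [2,4] − [1,4] + [1,2].
As a 6×4 matrix over Z this has rank 3, with invariant factors (1,1,1).

From H_k ≅ ker(∂_k) / im(∂_{k+1}) we obtain:

  H_0: rank C_0 − rank ∂_1 = 4 − 3 = 1, and the invariant factors of ∂_1 are all 1, so H_0 ≅ Z.
  H_1: rank ker ∂_1 − rank ∂_2 = (6 − 3) − 3 = 0, and the invariant factors of ∂_2 are all 1, so H_1 ≅ 0.
  H_2: rank ker ∂_2 − rank ∂_3 = (4 − 3) − 0 = 1, and there is no ∂_3, so H_2 ≅ Z.

As a check, the Euler characteristic is 4 − 6 + 4 = 2, which agrees with 1 − 0 + 1 = 2.

H_0 ≅ Z,  H_1 = 0,  H_2 ≅ Z.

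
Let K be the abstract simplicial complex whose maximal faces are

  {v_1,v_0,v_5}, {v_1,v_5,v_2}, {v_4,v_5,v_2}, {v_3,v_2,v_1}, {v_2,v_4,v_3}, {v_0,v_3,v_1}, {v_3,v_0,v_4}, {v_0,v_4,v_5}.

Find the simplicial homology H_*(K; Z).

Fix the vertex order v_0 < v_1 < v_2 < v_3 < v_4 < v_5 and write every simplex with vertices in increasing order. Then dim K = 2 and the simplices of K are:

  0-simplices (6): [v_0], [v_1], [v_2], [v_3], [v_4], [v_5]
  1-simplices (12): [v_0,v_1], [v_0,v_3], [v_0,v_4], [v_0,v_5], [v_1,v_2], [v_1,v_3], [v_1,v_5], [v_2,v_3], [v_2,v_4], [v_2,v_5], [v_3,v_4], [v_4,v_5]
  2-simplices (8): [v_0,v_1,v_3], [v_0,v_1,v_5], [v_0,v_3,v_4], [v_0,v_4,v_5], [v_1,v_2,v_3], [v_1,v_2,v_5], [v_2,v_3,v_4], [v_2,v_4,v_5]

Hence C_0 ≅ Z^6, C_1 ≅ Z^12, C_2 ≅ Z^8.

∂_1: C_1 → C_0 maps an edge to its endpoints' difference, ∂[p,q] = q − p. For instance
  ∂[v_0,v_5] = [v_5] − [v_0].
The resulting 6×12 matrix has rank 5, and its Smith normal form has invariant factors (1,1,1,1,1).

∂_2: C_2 → C_1 acts by ∂[p,q,r] = [q,r] − [p,r] + [p,q]. For instance
  ∂[v_0,v_4,v_5] = [v_4,v_5] − [v_0,v_5] + [v_0,v_4],
  ∂[v_0,v_1,v_3] = [v_1,v_3] − [v_0,v_3] + [v_0,v_1].
The 12×8 boundary matrix has rank 7 and Smith normal form diag(1,1,1,1,1,1,1).

From H_k ≅ ker(∂_k) / im(∂_{k+1}) we obtain:

  H_0: rank C_0 − rank ∂_1 = 6 − 5 = 1, and the invariant factors of ∂_1 are all 1, so H_0 = Z.
  H_1: rank ker ∂_1 − rank ∂_2 = (12 − 5) − 7 = 0, and the invariant factors of ∂_2 are all 1, so H_1 = 0.
  H_2: rank ker ∂_2 − rank ∂_3 = (8 − 7) − 0 = 1, and there is no ∂_3, so H_2 = Z.

(K is a triangulation of the 2-sphere S^2.)

H_0 ≅ Z,  H_1 = 0,  H_2 ≅ Z.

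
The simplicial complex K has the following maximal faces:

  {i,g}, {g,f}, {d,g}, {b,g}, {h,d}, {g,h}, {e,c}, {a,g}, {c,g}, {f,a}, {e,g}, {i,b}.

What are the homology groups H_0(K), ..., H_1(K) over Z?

H_0 = Z,  H_1 = Z^4.

Order the vertices as a < b < c < d < e < f < g < h < i. Listing each simplex with vertices in this order, K has dimension 1 with simplices:

  0-simplices (9): a, b, c, d, e, f, g, h, i
  1-simplices (12): af, ag, bg, bi, ce, cg, dg, dh, eg, fg, gh, gi

Hence C_0 ≅ Z^9, C_1 ≅ Z^12.

∂_1: C_1 → C_0 is given by ∂[p,q] = [q] − [p]. For instance
  ∂ag = g − a.
The resulting 9×12 matrix has rank 8, and its Smith normal form has invariant factors (1,1,1,1,1,1,1,1).

Reading off H_k = ker ∂_k / im ∂_{k+1}:

  H_0: rank C_0 − rank ∂_1 = 9 − 8 = 1, and the invariant factors of ∂_1 are all 1, so H_0 ≅ Z.
  H_1: rank ker ∂_1 − rank ∂_2 = (12 − 8) − 0 = 4, and there is no ∂_2, so H_1 ≅ Z^4.

As a check, the Euler characteristic is 9 − 12 = -3, which agrees with 1 − 4 = -3.
(K is a triangulation of a wedge of 4 circles.)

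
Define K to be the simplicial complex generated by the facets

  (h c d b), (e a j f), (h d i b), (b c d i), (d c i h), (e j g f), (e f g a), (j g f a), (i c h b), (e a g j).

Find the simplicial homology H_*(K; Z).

H_0 ≅ Z^2,  H_1 = 0,  H_2 = 0,  H_3 ≅ Z^2.

K has 10 vertices, 20 edges, 20 triangles, 10 3-simplices.
rank ∂_0 = 0, rank ∂_1 = 8 ⇒ b_0 = 10 − 0 − 8 = 2; all invariant factors of ∂_1 are 1 so no torsion. So H_0 ≅ Z^2.
rank ∂_1 = 8, rank ∂_2 = 12 ⇒ b_1 = 20 − 8 − 12 = 0; all invariant factors of ∂_2 are 1 so no torsion. So H_1 ≅ 0.
rank ∂_2 = 12, rank ∂_3 = 8 ⇒ b_2 = 20 − 12 − 8 = 0; all invariant factors of ∂_3 are 1 so no torsion. So H_2 ≅ 0.
rank ∂_3 = 8, rank ∂_4 = 0 ⇒ b_3 = 10 − 8 − 0 = 2. So H_3 ≅ Z^2.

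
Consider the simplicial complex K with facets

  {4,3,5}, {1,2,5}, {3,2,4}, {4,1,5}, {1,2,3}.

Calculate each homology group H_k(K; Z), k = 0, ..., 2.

K has 5 vertices, 10 edges, 5 triangles.
rank ∂_0 = 0, rank ∂_1 = 4 ⇒ b_0 = 5 − 0 − 4 = 1; all invariant factors of ∂_1 are 1 so no torsion. So H_0 = Z.
rank ∂_1 = 4, rank ∂_2 = 5 ⇒ b_1 = 10 − 4 − 5 = 1; all invariant factors of ∂_2 are 1 so no torsion. So H_1 = Z.
rank ∂_2 = 5, rank ∂_3 = 0 ⇒ b_2 = 5 − 5 − 0 = 0. So H_2 = 0.

H_0 ≅ Z,  H_1 ≅ Z,  H_2 = 0.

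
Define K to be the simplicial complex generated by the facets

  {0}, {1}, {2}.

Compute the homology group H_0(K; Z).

We work with the vertex ordering 0 < 1 < 2. The simplices of K, each written with vertices in increasing order, are:

  0-simplices (3): [0], [1], [2]

giving chain groups C_0 ≅ Z^3.

Reading off H_k = ker ∂_k / im ∂_{k+1}:

  H_0: rank C_0 − rank ∂_1 = 3 − 0 = 3, and there is no ∂_1, so H_0 ≅ Z^3.

(K is a triangulation of a set of 3 points.)

H_0 ≅ Z^3.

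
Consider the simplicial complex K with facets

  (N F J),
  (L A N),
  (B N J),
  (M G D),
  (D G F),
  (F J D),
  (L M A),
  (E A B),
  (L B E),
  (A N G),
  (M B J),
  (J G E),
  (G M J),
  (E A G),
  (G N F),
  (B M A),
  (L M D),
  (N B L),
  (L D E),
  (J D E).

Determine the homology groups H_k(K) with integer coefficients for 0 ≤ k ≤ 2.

H_0 ≅ Z,  H_1 ≅ Z × Z/2,  H_2 = 0.

Take the total order A < B < D < E < F < G < J < L < M < N on the vertex set. Then K (dimension 2) consists of the simplices:

  0-simplices (10): A, B, D, E, F, G, J, L, M, N
  1-simplices (30): AB, AE, AG, AL, AM, AN, BE, BJ, BL, BM, BN, DE, DF, DG, DJ, DL, DM, EG, EJ, EL, FG, FJ, FN, GJ, GM, GN, JM, JN, LM, LN
  2-simplices (20): ABE, ABM, AEG, AGN, ALM, ALN, BEL, BJM, BJN, BLN, DEJ, DEL, DFG, DFJ, DGM, DLM, EGJ, FGN, FJN, GJM

so the chain groups are C_0 ≅ Z^10, C_1 ≅ Z^30, C_2 ≅ Z^20.

Boundary ∂_1: C_1 → C_0 sends each edge [p,q] (with p < q) to q − p.
The 10×30 boundary matrix has rank 9 and Smith normal form diag(1,1,1,1,1,1,1,1,1).

The boundary map ∂_2: C_2 → C_1 acts by ∂[p,q,r] = [q,r] − [p,r] + [p,q]. For instance
  ∂AEG = EG − AG + AE,
  ∂ALN = LN − AN + AL.
This gives a 30×20 integer matrix of rank 20; reducing to Smith normal form yields diagonal entries (1,1,1,1,1,1,1,1,1,1,1,1,1,1,1,1,1,1,1,2).

Reading off H_k = ker ∂_k / im ∂_{k+1}:

  H_0: rank C_0 − rank ∂_1 = 10 − 9 = 1, and the invariant factors of ∂_1 are all 1, so H_0 ≅ Z.
  H_1: rank ker ∂_1 − rank ∂_2 = (30 − 9) − 20 = 1, and ∂_2 has invariant factor 2 > 1, so H_1 ≅ Z × Z/2.
  H_2: rank ker ∂_2 − rank ∂_3 = (20 − 20) − 0 = 0, and there is no ∂_3, so H_2 ≅ 0.

(K is a triangulation of the Klein bottle.)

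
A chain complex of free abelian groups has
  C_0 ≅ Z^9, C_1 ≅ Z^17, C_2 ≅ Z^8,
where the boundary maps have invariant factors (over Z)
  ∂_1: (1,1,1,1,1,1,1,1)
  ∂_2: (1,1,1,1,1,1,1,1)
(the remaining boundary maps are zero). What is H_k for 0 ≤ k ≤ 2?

H_0: b_0 = 9 − 0 − 8 = 1; torsion from ∂_1 factors > 1: none. So H_0 = Z.
H_1: b_1 = 17 − 8 − 8 = 1; torsion from ∂_2 factors > 1: none. So H_1 = Z.
H_2: b_2 = 8 − 8 − 0 = 0; torsion from ∂_3 factors > 1: none. So H_2 = 0.

H_0 = Z,  H_1 = Z,  H_2 = 0.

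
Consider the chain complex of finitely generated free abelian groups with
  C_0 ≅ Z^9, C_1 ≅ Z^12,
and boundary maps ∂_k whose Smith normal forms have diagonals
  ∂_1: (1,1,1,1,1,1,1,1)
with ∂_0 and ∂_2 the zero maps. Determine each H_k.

H_0 ≅ Z,  H_1 ≅ Z^4.

H_0: b_0 = 9 − 0 − 8 = 1; torsion from ∂_1 factors > 1: none. So H_0 ≅ Z.
H_1: b_1 = 12 − 8 − 0 = 4; torsion from ∂_2 factors > 1: none. So H_1 ≅ Z^4.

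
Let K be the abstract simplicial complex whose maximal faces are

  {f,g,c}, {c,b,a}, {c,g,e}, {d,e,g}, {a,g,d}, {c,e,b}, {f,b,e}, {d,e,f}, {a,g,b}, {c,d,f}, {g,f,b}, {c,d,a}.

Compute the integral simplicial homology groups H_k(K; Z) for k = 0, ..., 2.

We work with the vertex ordering a < b < c < d < e < f < g. The simplices of K, each written with vertices in increasing order, are:

  0-simplices (7): a, b, c, d, e, f, g
  1-simplices (18): ab, ac, ad, ag, bc, be, bf, bg, cd, ce, cf, cg, de, df, dg, ef, eg, fg
  2-simplices (12): abc, abg, acd, adg, bce, bef, bfg, cdf, ceg, cfg, def, deg

so the chain groups are C_0 ≅ Z^7, C_1 ≅ Z^18, C_2 ≅ Z^12.

∂_1: C_1 → C_0 sends each edge [p,q] (with p < q) to q − p.
The 7×18 boundary matrix has rank 6 and Smith normal form diag(1,1,1,1,1,1).

∂_2: C_2 → C_1 acts by ∂[p,q,r] = [q,r] − [p,r] + [p,q]. For instance
  ∂acd = cd − ad + ac,
  ∂abc = bc − ac + ab.
The resulting 18×12 matrix has rank 12, and its Smith normal form has invariant factors (1,1,1,1,1,1,1,1,1,1,1,2).

Reading off H_k = ker ∂_k / im ∂_{k+1}:

  H_0: rank C_0 − rank ∂_1 = 7 − 6 = 1, and the invariant factors of ∂_1 are all 1, so H_0 = Z.
  H_1: rank ker ∂_1 − rank ∂_2 = (18 − 6) − 12 = 0, and ∂_2 has invariant factor 2 > 1, so H_1 = Z/2.
  H_2: rank ker ∂_2 − rank ∂_3 = (12 − 12) − 0 = 0, and there is no ∂_3, so H_2 = 0.

H_0 ≅ Z,  H_1 ≅ Z/2,  H_2 = 0.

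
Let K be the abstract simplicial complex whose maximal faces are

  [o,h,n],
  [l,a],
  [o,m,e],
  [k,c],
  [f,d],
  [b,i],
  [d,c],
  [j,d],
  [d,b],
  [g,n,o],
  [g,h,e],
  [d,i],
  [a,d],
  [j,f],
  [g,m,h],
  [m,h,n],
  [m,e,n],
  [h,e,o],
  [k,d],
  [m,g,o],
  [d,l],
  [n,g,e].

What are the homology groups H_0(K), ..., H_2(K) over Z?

Fix the vertex order a < b < c < d < e < f < g < h < i < j < k < l < m < n < o and write every simplex with vertices in increasing order. Then dim K = 2 and the simplices of K are:

  0-simplices (15): a, b, c, d, e, f, g, h, i, j, k, l, m, n, o
  1-simplices (27): ad, al, bd, bi, cd, ck, df, di, dj, dk, dl, eg, eh, em, en, eo, fj, gh, gm, gn, go, hm, hn, ho, mn, mo, no
  2-simplices (10): egh, egn, eho, emn, emo, ghm, gmo, gno, hmn, hno

so the chain groups are C_0 ≅ Z^15, C_1 ≅ Z^27, C_2 ≅ Z^10.

Boundary ∂_1: C_1 → C_0 is given by ∂[p,q] = [q] − [p]. For instance
  ∂di = i − d.
This gives a 15×27 integer matrix of rank 13; reducing to Smith normal form yields diagonal entries (1,1,1,1,1,1,1,1,1,1,1,1,1).

The boundary map ∂_2: C_2 → C_1 sends each 2-simplex [p,q,r] to [q,r] − [p,r] + [p,q]. For instance
  ∂egh = gh − eh + eg,
  ∂emo = mo − eo + em.
The 27×10 boundary matrix has rank 10 and Smith normal form diag(1,1,1,1,1,1,1,1,1,2).

Now H_k = ker ∂_k / im ∂_{k+1}, so:

  H_0: rank C_0 − rank ∂_1 = 15 − 13 = 2, and the invariant factors of ∂_1 are all 1, so H_0 = Z^2.
  H_1: rank ker ∂_1 − rank ∂_2 = (27 − 13) − 10 = 4, and ∂_2 has invariant factor 2 > 1, so H_1 = Z^4 ⊕ Z_2.
  H_2: rank ker ∂_2 − rank ∂_3 = (10 − 10) − 0 = 0, and there is no ∂_3, so H_2 = 0.

H_0 ≅ Z^2,  H_1 ≅ Z^4 ⊕ Z_2,  H_2 = 0.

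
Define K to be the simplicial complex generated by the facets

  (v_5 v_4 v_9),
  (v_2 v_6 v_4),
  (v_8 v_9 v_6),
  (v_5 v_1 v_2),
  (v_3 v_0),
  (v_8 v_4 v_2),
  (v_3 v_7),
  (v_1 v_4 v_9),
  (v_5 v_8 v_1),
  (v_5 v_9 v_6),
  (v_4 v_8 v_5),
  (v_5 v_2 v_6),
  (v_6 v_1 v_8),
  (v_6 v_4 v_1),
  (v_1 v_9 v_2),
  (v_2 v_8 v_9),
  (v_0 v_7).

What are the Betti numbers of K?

Fix the vertex order v_0 < v_1 < v_2 < v_3 < v_4 < v_5 < v_6 < v_7 < v_8 < v_9 and write every simplex with vertices in increasing order. Then dim K = 2 and the simplices of K are:

  0-simplices (10): [v_0], [v_1], [v_2], [v_3], [v_4], [v_5], [v_6], [v_7], [v_8], [v_9]
  1-simplices (24): (24 of them)
  2-simplices (14): (14 of them)

Hence C_0 ≅ Z^10, C_1 ≅ Z^24, C_2 ≅ Z^14.

Boundary ∂_1: C_1 → C_0 maps an edge to its endpoints' difference, ∂[p,q] = q − p. For instance
  ∂[v_1,v_8] = [v_8] − [v_1].
The 10×24 boundary matrix has rank 8 and Smith normal form diag(1,1,1,1,1,1,1,1).

The boundary map ∂_2: C_2 → C_1 acts by ∂[p,q,r] = [q,r] − [p,r] + [p,q]. For instance
  ∂[v_1,v_4,v_9] = [v_4,v_9] − [v_1,v_9] + [v_1,v_4],
  ∂[v_2,v_8,v_9] = [v_8,v_9] − [v_2,v_9] + [v_2,v_8].
The resulting 24×14 matrix has rank 13, and its Smith normal form has invariant factors (1,1,1,1,1,1,1,1,1,1,1,1,1).

Now H_k = ker ∂_k / im ∂_{k+1}, so:

  H_0: rank C_0 − rank ∂_1 = 10 − 8 = 2, and the invariant factors of ∂_1 are all 1, so H_0 = Z^2.
  H_1: rank ker ∂_1 − rank ∂_2 = (24 − 8) − 13 = 3, and the invariant factors of ∂_2 are all 1, so H_1 = Z^3.
  H_2: rank ker ∂_2 − rank ∂_3 = (14 − 13) − 0 = 1, and there is no ∂_3, so H_2 = Z.

(K is a triangulation of the disjoint union of the circle S^1 and the torus T^2.)

Hence the Betti numbers are b_0 = 2, b_1 = 3, b_2 = 1.

b_0 = 2, b_1 = 3, b_2 = 1.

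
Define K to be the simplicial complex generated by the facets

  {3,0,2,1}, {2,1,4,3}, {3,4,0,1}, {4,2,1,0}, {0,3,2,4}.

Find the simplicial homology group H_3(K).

We work with the vertex ordering 0 < 1 < 2 < 3 < 4. The simplices of K, each written with vertices in increasing order, are:

  0-simplices (5): [0], [1], [2], [3], [4]
  1-simplices (10): [0,1], [0,2], [0,3], [0,4], [1,2], [1,3], [1,4], [2,3], [2,4], [3,4]
  2-simplices (10): [0,1,2], [0,1,3], [0,1,4], [0,2,3], [0,2,4], [0,3,4], [1,2,3], [1,2,4], [1,3,4], [2,3,4]
  3-simplices (5): [0,1,2,3], [0,1,2,4], [0,1,3,4], [0,2,3,4], [1,2,3,4]

so the chain groups are C_0 ≅ Z^5, C_1 ≅ Z^10, C_2 ≅ Z^10, C_3 ≅ Z^5.

∂_1: C_1 → C_0 sends each edge [p,q] (with p < q) to q − p.
As a 5×10 matrix over Z this has rank 4, with invariant factors (1,1,1,1).

Boundary ∂_2: C_2 → C_1 maps a triangle to the signed sum of its edges. For instance
  ∂[0,3,4] = [3,4] − [0,4] + [0,3],
  ∂[0,1,3] = [1,3] − [0,3] + [0,1].
The resulting 10×10 matrix has rank 6, and its Smith normal form has invariant factors (1,1,1,1,1,1).

Boundary ∂_3: C_3 → C_2 sends each 3-simplex σ to the alternating sum Σ_i (−1)^i (σ with its i-th vertex removed). For instance
  ∂[0,1,2,4] = [1,2,4] − [0,2,4] + [0,1,4] − [0,1,2],
  ∂[0,1,3,4] = [1,3,4] − [0,3,4] + [0,1,4] − [0,1,3].
The resulting 10×5 matrix has rank 4, and its Smith normal form has invariant factors (1,1,1,1).

Now H_k = ker ∂_k / im ∂_{k+1}, so:

  H_3: rank ker ∂_3 − rank ∂_4 = (5 − 4) − 0 = 1, and there is no ∂_4, so H_3 ≅ Z.

H_3 ≅ Z.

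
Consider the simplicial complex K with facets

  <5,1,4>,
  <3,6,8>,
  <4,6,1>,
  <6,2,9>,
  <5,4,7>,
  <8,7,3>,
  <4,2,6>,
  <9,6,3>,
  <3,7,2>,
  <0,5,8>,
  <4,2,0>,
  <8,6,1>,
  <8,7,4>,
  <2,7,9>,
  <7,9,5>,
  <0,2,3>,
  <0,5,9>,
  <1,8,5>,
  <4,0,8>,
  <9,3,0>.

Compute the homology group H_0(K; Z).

Take the total order 0 < 1 < 2 < 3 < 4 < 5 < 6 < 7 < 8 < 9 on the vertex set. Then K (dimension 2) consists of the simplices:

  0-simplices (10): [0], [1], [2], [3], [4], [5], [6], [7], [8], [9]
  1-simplices (30): (30 of them)
  2-simplices (20): (20 of them)

giving chain groups C_0 ≅ Z^10, C_1 ≅ Z^30, C_2 ≅ Z^20.

Boundary ∂_1: C_1 → C_0 is given by ∂[p,q] = [q] − [p].
As a 10×30 matrix over Z this has rank 9, with invariant factors (1,1,1,1,1,1,1,1,1).

Boundary ∂_2: C_2 → C_1 acts by ∂[p,q,r] = [q,r] − [p,r] + [p,q]. For instance
  ∂[2,4,6] = [4,6] − [2,6] + [2,4],
  ∂[0,5,9] = [5,9] − [0,9] + [0,5].
This gives a 30×20 integer matrix of rank 20; reducing to Smith normal form yields diagonal entries (1,1,1,1,1,1,1,1,1,1,1,1,1,1,1,1,1,1,1,2).

From H_k ≅ ker(∂_k) / im(∂_{k+1}) we obtain:

  H_0: rank C_0 − rank ∂_1 = 10 − 9 = 1, and the invariant factors of ∂_1 are all 1, so H_0 = Z.

H_0 ≅ Z.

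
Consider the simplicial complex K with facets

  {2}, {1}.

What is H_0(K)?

H_0 ≅ Z^2.

We work with the vertex ordering 1 < 2. The simplices of K, each written with vertices in increasing order, are:

  0-simplices (2): [1], [2]

Hence C_0 ≅ Z^2.

Reading off H_k = ker ∂_k / im ∂_{k+1}:

  H_0: rank C_0 − rank ∂_1 = 2 − 0 = 2, and there is no ∂_1, so H_0 ≅ Z^2.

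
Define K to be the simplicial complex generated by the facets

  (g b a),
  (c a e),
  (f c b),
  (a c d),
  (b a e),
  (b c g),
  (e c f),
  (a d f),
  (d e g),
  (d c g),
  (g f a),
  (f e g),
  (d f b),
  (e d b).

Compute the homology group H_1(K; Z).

H_1 ≅ Z^2.

Order the vertices as a < b < c < d < e < f < g. Listing each simplex with vertices in this order, K has dimension 2 with simplices:

  0-simplices (7): a, b, c, d, e, f, g
  1-simplices (21): ab, ac, ad, ae, af, ag, bc, bd, be, bf, bg, cd, ce, cf, cg, de, df, dg, ef, eg, fg
  2-simplices (14): abe, abg, acd, ace, adf, afg, bcf, bcg, bde, bdf, cdg, cef, deg, efg

so the chain groups are C_0 ≅ Z^7, C_1 ≅ Z^21, C_2 ≅ Z^14.

Boundary ∂_1: C_1 → C_0 is given by ∂[p,q] = [q] − [p]. For instance
  ∂ab = b − a.
This gives a 7×21 integer matrix of rank 6; reducing to Smith normal form yields diagonal entries (1,1,1,1,1,1).

Boundary ∂_2: C_2 → C_1 sends each 2-simplex [p,q,r] to [q,r] − [p,r] + [p,q]. For instance
  ∂adf = df − af + ad,
  ∂ace = ce − ae + ac.
The resulting 21×14 matrix has rank 13, and its Smith normal form has invariant factors (1,1,1,1,1,1,1,1,1,1,1,1,1).

Computing H_k = (kernel of ∂_k) / (image of ∂_{k+1}):

  H_1: rank ker ∂_1 − rank ∂_2 = (21 − 6) − 13 = 2, and the invariant factors of ∂_2 are all 1, so H_1 = Z^2.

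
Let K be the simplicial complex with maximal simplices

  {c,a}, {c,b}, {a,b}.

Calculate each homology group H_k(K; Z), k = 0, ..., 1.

We work with the vertex ordering a < b < c. The simplices of K, each written with vertices in increasing order, are:

  0-simplices (3): a, b, c
  1-simplices (3): ab, ac, bc

Hence C_0 ≅ Z^3, C_1 ≅ Z^3.

Boundary ∂_1: C_1 → C_0 maps an edge to its endpoints' difference, ∂[p,q] = q − p.
This gives a 3×3 integer matrix of rank 2; reducing to Smith normal form yields diagonal entries (1,1).

From H_k ≅ ker(∂_k) / im(∂_{k+1}) we obtain:

  H_0: rank C_0 − rank ∂_1 = 3 − 2 = 1, and the invariant factors of ∂_1 are all 1, so H_0 ≅ Z.
  H_1: rank ker ∂_1 − rank ∂_2 = (3 − 2) − 0 = 1, and there is no ∂_2, so H_1 ≅ Z.

H_0 = Z,  H_1 = Z.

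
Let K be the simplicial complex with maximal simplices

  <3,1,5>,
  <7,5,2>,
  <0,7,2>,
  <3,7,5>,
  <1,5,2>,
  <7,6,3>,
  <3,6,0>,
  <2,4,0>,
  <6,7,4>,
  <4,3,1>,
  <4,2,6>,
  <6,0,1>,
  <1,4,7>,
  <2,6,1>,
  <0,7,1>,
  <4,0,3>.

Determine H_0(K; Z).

We work with the vertex ordering 0 < 1 < 2 < 3 < 4 < 5 < 6 < 7. The simplices of K, each written with vertices in increasing order, are:

  0-simplices (8): [0], [1], [2], [3], [4], [5], [6], [7]
  1-simplices (24): (24 of them)
  2-simplices (16): [0,1,6], [0,1,7], [0,2,4], [0,2,7], [0,3,4], [0,3,6], [1,2,5], [1,2,6], [1,3,4], [1,3,5], [1,4,7], [2,4,6], [2,5,7], [3,5,7], [3,6,7], [4,6,7]

so the chain groups are C_0 ≅ Z^8, C_1 ≅ Z^24, C_2 ≅ Z^16.

Boundary ∂_1: C_1 → C_0 maps an edge to its endpoints' difference, ∂[p,q] = q − p. For instance
  ∂[2,6] = [6] − [2].
The 8×24 boundary matrix has rank 7 and Smith normal form diag(1,1,1,1,1,1,1).

Boundary ∂_2: C_2 → C_1 sends each 2-simplex [p,q,r] to [q,r] − [p,r] + [p,q]. For instance
  ∂[0,1,6] = [1,6] − [0,6] + [0,1],
  ∂[1,3,4] = [3,4] − [1,4] + [1,3].
The resulting 24×16 matrix has rank 15, and its Smith normal form has invariant factors (1,1,1,1,1,1,1,1,1,1,1,1,1,1,1).

From H_k ≅ ker(∂_k) / im(∂_{k+1}) we obtain:

  H_0: rank C_0 − rank ∂_1 = 8 − 7 = 1, and the invariant factors of ∂_1 are all 1, so H_0 = Z.

(K is a triangulation of the torus T^2.)

H_0 ≅ Z.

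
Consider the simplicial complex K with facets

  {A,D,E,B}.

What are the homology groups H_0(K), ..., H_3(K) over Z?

H_0 ≅ Z,  H_1 = 0,  H_2 = 0,  H_3 = 0.

K has 4 vertices, 6 edges, 4 triangles, 1 3-simplex.
rank ∂_0 = 0, rank ∂_1 = 3 ⇒ b_0 = 4 − 0 − 3 = 1; all invariant factors of ∂_1 are 1 so no torsion. So H_0 = Z.
rank ∂_1 = 3, rank ∂_2 = 3 ⇒ b_1 = 6 − 3 − 3 = 0; all invariant factors of ∂_2 are 1 so no torsion. So H_1 = 0.
rank ∂_2 = 3, rank ∂_3 = 1 ⇒ b_2 = 4 − 3 − 1 = 0; all invariant factors of ∂_3 are 1 so no torsion. So H_2 = 0.
rank ∂_3 = 1, rank ∂_4 = 0 ⇒ b_3 = 1 − 1 − 0 = 0. So H_3 = 0.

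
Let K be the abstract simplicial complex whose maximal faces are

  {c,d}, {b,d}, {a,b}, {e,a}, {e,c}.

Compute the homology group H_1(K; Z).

K has 5 vertices, 5 edges.
rank ∂_1 = 4, rank ∂_2 = 0 ⇒ b_1 = 5 − 4 − 0 = 1. So H_1 ≅ Z.

H_1 ≅ Z.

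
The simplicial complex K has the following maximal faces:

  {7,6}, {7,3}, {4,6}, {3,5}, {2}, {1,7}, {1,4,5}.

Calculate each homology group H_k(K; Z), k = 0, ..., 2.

H_0 ≅ Z^2,  H_1 ≅ Z^2,  H_2 = 0.

Order the vertices as 1 < 2 < 3 < 4 < 5 < 6 < 7. Listing each simplex with vertices in this order, K has dimension 2 with simplices:

  0-simplices (7): [1], [2], [3], [4], [5], [6], [7]
  1-simplices (8): [1,4], [1,5], [1,7], [3,5], [3,7], [4,5], [4,6], [6,7]
  2-simplices (1): [1,4,5]

so the chain groups are C_0 ≅ Z^7, C_1 ≅ Z^8, C_2 ≅ Z^1.

The boundary map ∂_1: C_1 → C_0 sends each edge [p,q] (with p < q) to q − p. For instance
  ∂[3,5] = [5] − [3].
This gives a 7×8 integer matrix of rank 5; reducing to Smith normal form yields diagonal entries (1,1,1,1,1).

The boundary map ∂_2: C_2 → C_1 acts by ∂[p,q,r] = [q,r] − [p,r] + [p,q]. For instance
  ∂[1,4,5] = [4,5] − [1,5] + [1,4].
This gives a 8×1 integer matrix of rank 1; reducing to Smith normal form yields diagonal entries (1).

Reading off H_k = ker ∂_k / im ∂_{k+1}:

  H_0: rank C_0 − rank ∂_1 = 7 − 5 = 2, and the invariant factors of ∂_1 are all 1, so H_0 ≅ Z^2.
  H_1: rank ker ∂_1 − rank ∂_2 = (8 − 5) − 1 = 2, and the invariant factors of ∂_2 are all 1, so H_1 ≅ Z^2.
  H_2: rank ker ∂_2 − rank ∂_3 = (1 − 1) − 0 = 0, and there is no ∂_3, so H_2 ≅ 0.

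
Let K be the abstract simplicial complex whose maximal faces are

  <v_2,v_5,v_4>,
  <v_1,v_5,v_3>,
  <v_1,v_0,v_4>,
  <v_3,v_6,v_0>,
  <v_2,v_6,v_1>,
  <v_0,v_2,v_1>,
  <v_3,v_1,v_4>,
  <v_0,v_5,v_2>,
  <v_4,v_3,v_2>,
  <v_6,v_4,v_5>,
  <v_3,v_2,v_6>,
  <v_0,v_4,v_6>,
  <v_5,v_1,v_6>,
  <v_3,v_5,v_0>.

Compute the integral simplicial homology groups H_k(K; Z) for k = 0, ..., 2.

H_0 ≅ Z,  H_1 ≅ Z^2,  H_2 ≅ Z.

Take the total order v_0 < v_1 < v_2 < v_3 < v_4 < v_5 < v_6 on the vertex set. Then K (dimension 2) consists of the simplices:

  0-simplices (7): [v_0], [v_1], [v_2], [v_3], [v_4], [v_5], [v_6]
  1-simplices (21): (21 of them)
  2-simplices (14): (14 of them)

Hence C_0 ≅ Z^7, C_1 ≅ Z^21, C_2 ≅ Z^14.

∂_1: C_1 → C_0 sends each edge [p,q] (with p < q) to q − p.
As a 7×21 matrix over Z this has rank 6, with invariant factors (1,1,1,1,1,1).

Boundary ∂_2: C_2 → C_1 maps a triangle to the signed sum of its edges. For instance
  ∂[v_2,v_3,v_4] = [v_3,v_4] − [v_2,v_4] + [v_2,v_3],
  ∂[v_2,v_3,v_6] = [v_3,v_6] − [v_2,v_6] + [v_2,v_3].
As a 21×14 matrix over Z this has rank 13, with invariant factors (1,1,1,1,1,1,1,1,1,1,1,1,1).

Reading off H_k = ker ∂_k / im ∂_{k+1}:

  H_0: rank C_0 − rank ∂_1 = 7 − 6 = 1, and the invariant factors of ∂_1 are all 1, so H_0 ≅ Z.
  H_1: rank ker ∂_1 − rank ∂_2 = (21 − 6) − 13 = 2, and the invariant factors of ∂_2 are all 1, so H_1 ≅ Z^2.
  H_2: rank ker ∂_2 − rank ∂_3 = (14 − 13) − 0 = 1, and there is no ∂_3, so H_2 ≅ Z.

(K is a triangulation of the torus T^2.)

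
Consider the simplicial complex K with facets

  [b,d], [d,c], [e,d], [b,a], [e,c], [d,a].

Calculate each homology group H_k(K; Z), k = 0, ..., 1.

Take the total order a < b < c < d < e on the vertex set. Then K (dimension 1) consists of the simplices:

  0-simplices (5): a, b, c, d, e
  1-simplices (6): ab, ad, bd, cd, ce, de

Hence C_0 ≅ Z^5, C_1 ≅ Z^6.

Boundary ∂_1: C_1 → C_0 is given by ∂[p,q] = [q] − [p]. For instance
  ∂ad = d − a.
This gives a 5×6 integer matrix of rank 4; reducing to Smith normal form yields diagonal entries (1,1,1,1).

Now H_k = ker ∂_k / im ∂_{k+1}, so:

  H_0: rank C_0 − rank ∂_1 = 5 − 4 = 1, and the invariant factors of ∂_1 are all 1, so H_0 ≅ Z.
  H_1: rank ker ∂_1 − rank ∂_2 = (6 − 4) − 0 = 2, and there is no ∂_2, so H_1 ≅ Z^2.

H_0 ≅ Z,  H_1 ≅ Z^2.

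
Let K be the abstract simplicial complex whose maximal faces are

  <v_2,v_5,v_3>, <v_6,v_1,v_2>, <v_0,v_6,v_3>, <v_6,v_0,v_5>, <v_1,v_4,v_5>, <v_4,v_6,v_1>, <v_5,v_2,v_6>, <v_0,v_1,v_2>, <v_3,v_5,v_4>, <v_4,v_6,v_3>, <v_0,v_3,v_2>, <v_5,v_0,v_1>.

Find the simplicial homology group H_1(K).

H_1 = Z/2Z.

K has 7 vertices, 18 edges, 12 triangles.
rank ∂_1 = 6, rank ∂_2 = 12 ⇒ b_1 = 18 − 6 − 12 = 0; ∂_2 has invariant factor(s) [2] giving torsion. So H_1 ≅ Z/2Z.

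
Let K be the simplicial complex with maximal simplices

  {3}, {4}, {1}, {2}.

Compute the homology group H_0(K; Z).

Take the total order 1 < 2 < 3 < 4 on the vertex set. Then K (dimension 0) consists of the simplices:

  0-simplices (4): [1], [2], [3], [4]

giving chain groups C_0 ≅ Z^4.

Reading off H_k = ker ∂_k / im ∂_{k+1}:

  H_0: rank C_0 − rank ∂_1 = 4 − 0 = 4, and there is no ∂_1, so H_0 ≅ Z^4.

H_0 = Z^4.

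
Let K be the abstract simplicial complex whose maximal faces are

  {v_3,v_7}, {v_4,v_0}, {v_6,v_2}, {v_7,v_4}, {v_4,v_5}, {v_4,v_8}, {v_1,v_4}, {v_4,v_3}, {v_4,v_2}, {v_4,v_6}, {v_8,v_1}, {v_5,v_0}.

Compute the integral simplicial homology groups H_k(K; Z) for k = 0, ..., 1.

K has 9 vertices, 12 edges.
rank ∂_0 = 0, rank ∂_1 = 8 ⇒ b_0 = 9 − 0 − 8 = 1; all invariant factors of ∂_1 are 1 so no torsion. So H_0 ≅ Z.
rank ∂_1 = 8, rank ∂_2 = 0 ⇒ b_1 = 12 − 8 − 0 = 4. So H_1 ≅ Z^4.

H_0 = Z,  H_1 = Z^4.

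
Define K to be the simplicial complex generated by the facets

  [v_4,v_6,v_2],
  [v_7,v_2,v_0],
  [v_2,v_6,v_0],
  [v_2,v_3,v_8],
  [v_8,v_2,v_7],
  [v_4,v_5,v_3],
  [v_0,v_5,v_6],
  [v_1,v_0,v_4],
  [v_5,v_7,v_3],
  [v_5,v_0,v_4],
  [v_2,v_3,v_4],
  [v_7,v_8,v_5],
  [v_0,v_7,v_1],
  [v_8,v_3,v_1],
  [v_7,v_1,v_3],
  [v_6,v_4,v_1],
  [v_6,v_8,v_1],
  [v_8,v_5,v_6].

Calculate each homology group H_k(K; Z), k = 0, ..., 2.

Fix the vertex order v_0 < v_1 < v_2 < v_3 < v_4 < v_5 < v_6 < v_7 < v_8 and write every simplex with vertices in increasing order. Then dim K = 2 and the simplices of K are:

  0-simplices (9): [v_0], [v_1], [v_2], [v_3], [v_4], [v_5], [v_6], [v_7], [v_8]
  1-simplices (27): (27 of them)
  2-simplices (18): (18 of them)

giving chain groups C_0 ≅ Z^9, C_1 ≅ Z^27, C_2 ≅ Z^18.

∂_1: C_1 → C_0 maps an edge to its endpoints' difference, ∂[p,q] = q − p. For instance
  ∂[v_4,v_6] = [v_6] − [v_4].
The 9×27 boundary matrix has rank 8 and Smith normal form diag(1,1,1,1,1,1,1,1).

∂_2: C_2 → C_1 acts by ∂[p,q,r] = [q,r] − [p,r] + [p,q]. For instance
  ∂[v_5,v_7,v_8] = [v_7,v_8] − [v_5,v_8] + [v_5,v_7],
  ∂[v_3,v_5,v_7] = [v_5,v_7] − [v_3,v_7] + [v_3,v_5].
The resulting 27×18 matrix has rank 18, and its Smith normal form has invariant factors (1,1,1,1,1,1,1,1,1,1,1,1,1,1,1,1,1,2).

Reading off H_k = ker ∂_k / im ∂_{k+1}:

  H_0: rank C_0 − rank ∂_1 = 9 − 8 = 1, and the invariant factors of ∂_1 are all 1, so H_0 = Z.
  H_1: rank ker ∂_1 − rank ∂_2 = (27 − 8) − 18 = 1, and ∂_2 has invariant factor 2 > 1, so H_1 = Z ⊕ Z_2.
  H_2: rank ker ∂_2 − rank ∂_3 = (18 − 18) − 0 = 0, and there is no ∂_3, so H_2 = 0.

(K is a triangulation of the Klein bottle.)

H_0 = Z,  H_1 = Z ⊕ Z_2,  H_2 = 0.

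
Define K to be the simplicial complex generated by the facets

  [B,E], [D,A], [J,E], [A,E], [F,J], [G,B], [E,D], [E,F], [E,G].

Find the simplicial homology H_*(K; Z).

K has 7 vertices, 9 edges.
rank ∂_0 = 0, rank ∂_1 = 6 ⇒ b_0 = 7 − 0 − 6 = 1; all invariant factors of ∂_1 are 1 so no torsion. So H_0 ≅ Z.
rank ∂_1 = 6, rank ∂_2 = 0 ⇒ b_1 = 9 − 6 − 0 = 3. So H_1 ≅ Z^3.

H_0 = Z,  H_1 = Z^3.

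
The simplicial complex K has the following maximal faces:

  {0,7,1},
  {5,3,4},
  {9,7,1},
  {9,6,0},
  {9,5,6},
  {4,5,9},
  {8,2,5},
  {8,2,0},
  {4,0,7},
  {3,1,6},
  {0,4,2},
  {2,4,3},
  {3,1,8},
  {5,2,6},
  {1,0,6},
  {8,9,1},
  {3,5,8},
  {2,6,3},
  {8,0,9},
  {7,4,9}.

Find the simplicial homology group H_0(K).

H_0 ≅ Z.

We work with the vertex ordering 0 < 1 < 2 < 3 < 4 < 5 < 6 < 7 < 8 < 9. The simplices of K, each written with vertices in increasing order, are:

  0-simplices (10): [0], [1], [2], [3], [4], [5], [6], [7], [8], [9]
  1-simplices (30): (30 of them)
  2-simplices (20): (20 of them)

so the chain groups are C_0 ≅ Z^10, C_1 ≅ Z^30, C_2 ≅ Z^20.

∂_1: C_1 → C_0 maps an edge to its endpoints' difference, ∂[p,q] = q − p. For instance
  ∂[0,6] = [6] − [0].
The 10×30 boundary matrix has rank 9 and Smith normal form diag(1,1,1,1,1,1,1,1,1).

∂_2: C_2 → C_1 acts by ∂[p,q,r] = [q,r] − [p,r] + [p,q]. For instance
  ∂[0,8,9] = [8,9] − [0,9] + [0,8],
  ∂[2,5,6] = [5,6] − [2,6] + [2,5].
As a 30×20 matrix over Z this has rank 20, with invariant factors (1,1,1,1,1,1,1,1,1,1,1,1,1,1,1,1,1,1,1,2).

Now H_k = ker ∂_k / im ∂_{k+1}, so:

  H_0: rank C_0 − rank ∂_1 = 10 − 9 = 1, and the invariant factors of ∂_1 are all 1, so H_0 ≅ Z.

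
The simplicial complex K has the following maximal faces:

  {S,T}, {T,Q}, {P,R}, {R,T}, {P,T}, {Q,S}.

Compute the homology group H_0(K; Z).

H_0 ≅ Z.

Order the vertices as P < Q < R < S < T. Listing each simplex with vertices in this order, K has dimension 1 with simplices:

  0-simplices (5): P, Q, R, S, T
  1-simplices (6): PR, PT, QS, QT, RT, ST

giving chain groups C_0 ≅ Z^5, C_1 ≅ Z^6.

The boundary map ∂_1: C_1 → C_0 sends each edge [p,q] (with p < q) to q − p.
As a 5×6 matrix over Z this has rank 4, with invariant factors (1,1,1,1).

Computing H_k = (kernel of ∂_k) / (image of ∂_{k+1}):

  H_0: rank C_0 − rank ∂_1 = 5 − 4 = 1, and the invariant factors of ∂_1 are all 1, so H_0 = Z.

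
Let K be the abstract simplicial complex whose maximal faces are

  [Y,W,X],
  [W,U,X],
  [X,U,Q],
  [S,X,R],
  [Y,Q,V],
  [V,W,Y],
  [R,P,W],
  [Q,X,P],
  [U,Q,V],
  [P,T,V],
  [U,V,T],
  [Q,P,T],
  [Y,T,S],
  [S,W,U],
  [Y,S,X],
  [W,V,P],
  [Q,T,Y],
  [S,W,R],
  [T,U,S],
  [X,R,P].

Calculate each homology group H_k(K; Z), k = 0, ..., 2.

We work with the vertex ordering P < Q < R < S < T < U < V < W < X < Y. The simplices of K, each written with vertices in increasing order, are:

  0-simplices (10): P, Q, R, S, T, U, V, W, X, Y
  1-simplices (30): PQ, PR, PT, PV, PW, PX, QT, QU, QV, QX, QY, RS, RW, RX, ST, SU, SW, SX, SY, TU, TV, TY, UV, UW, UX, VW, VY, WX, WY, XY
  2-simplices (20): PQT, PQX, PRW, PRX, PTV, PVW, QTY, QUV, QUX, QVY, RSW, RSX, STU, STY, SUW, SXY, TUV, UWX, VWY, WXY

giving chain groups C_0 ≅ Z^10, C_1 ≅ Z^30, C_2 ≅ Z^20.

∂_1: C_1 → C_0 maps an edge to its endpoints' difference, ∂[p,q] = q − p. For instance
  ∂TY = Y − T.
The 10×30 boundary matrix has rank 9 and Smith normal form diag(1,1,1,1,1,1,1,1,1).

Boundary ∂_2: C_2 → C_1 maps a triangle to the signed sum of its edges. For instance
  ∂RSX = SX − RX + RS,
  ∂RSW = SW − RW + RS.
The 30×20 boundary matrix has rank 20 and Smith normal form diag(1,1,1,1,1,1,1,1,1,1,1,1,1,1,1,1,1,1,1,2).

Now H_k = ker ∂_k / im ∂_{k+1}, so:

  H_0: rank C_0 − rank ∂_1 = 10 − 9 = 1, and the invariant factors of ∂_1 are all 1, so H_0 = Z.
  H_1: rank ker ∂_1 − rank ∂_2 = (30 − 9) − 20 = 1, and ∂_2 has invariant factor 2 > 1, so H_1 = Z ⊕ Z_2.
  H_2: rank ker ∂_2 − rank ∂_3 = (20 − 20) − 0 = 0, and there is no ∂_3, so H_2 = 0.

H_0 ≅ Z,  H_1 ≅ Z ⊕ Z_2,  H_2 = 0.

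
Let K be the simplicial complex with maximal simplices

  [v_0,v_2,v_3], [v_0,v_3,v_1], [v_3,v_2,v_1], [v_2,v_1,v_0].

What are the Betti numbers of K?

b_0 = 1, b_1 = 0, b_2 = 1.

Order the vertices as v_0 < v_1 < v_2 < v_3. Listing each simplex with vertices in this order, K has dimension 2 with simplices:

  0-simplices (4): [v_0], [v_1], [v_2], [v_3]
  1-simplices (6): [v_0,v_1], [v_0,v_2], [v_0,v_3], [v_1,v_2], [v_1,v_3], [v_2,v_3]
  2-simplices (4): [v_0,v_1,v_2], [v_0,v_1,v_3], [v_0,v_2,v_3], [v_1,v_2,v_3]

so the chain groups are C_0 ≅ Z^4, C_1 ≅ Z^6, C_2 ≅ Z^4.

The boundary map ∂_1: C_1 → C_0 maps an edge to its endpoints' difference, ∂[p,q] = q − p. For instance
  ∂[v_0,v_2] = [v_2] − [v_0].
The 4×6 boundary matrix has rank 3 and Smith normal form diag(1,1,1).

Boundary ∂_2: C_2 → C_1 maps a triangle to the signed sum of its edges. For instance
  ∂[v_0,v_1,v_3] = [v_1,v_3] − [v_0,v_3] + [v_0,v_1],
  ∂[v_1,v_2,v_3] = [v_2,v_3] − [v_1,v_3] + [v_1,v_2].
The 6×4 boundary matrix has rank 3 and Smith normal form diag(1,1,1).

Computing H_k = (kernel of ∂_k) / (image of ∂_{k+1}):

  H_0: rank C_0 − rank ∂_1 = 4 − 3 = 1, and the invariant factors of ∂_1 are all 1, so H_0 = Z.
  H_1: rank ker ∂_1 − rank ∂_2 = (6 − 3) − 3 = 0, and the invariant factors of ∂_2 are all 1, so H_1 = 0.
  H_2: rank ker ∂_2 − rank ∂_3 = (4 − 3) − 0 = 1, and there is no ∂_3, so H_2 = Z.

Hence the Betti numbers are b_0 = 1, b_1 = 0, b_2 = 1.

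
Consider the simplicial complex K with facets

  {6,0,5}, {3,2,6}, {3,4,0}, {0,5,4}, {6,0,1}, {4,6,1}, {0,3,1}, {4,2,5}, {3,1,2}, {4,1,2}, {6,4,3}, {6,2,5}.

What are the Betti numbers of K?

We work with the vertex ordering 0 < 1 < 2 < 3 < 4 < 5 < 6. The simplices of K, each written with vertices in increasing order, are:

  0-simplices (7): [0], [1], [2], [3], [4], [5], [6]
  1-simplices (18): [0,1], [0,3], [0,4], [0,5], [0,6], [1,2], [1,3], [1,4], [1,6], [2,3], [2,4], [2,5], [2,6], [3,4], [3,6], [4,5], [4,6], [5,6]
  2-simplices (12): [0,1,3], [0,1,6], [0,3,4], [0,4,5], [0,5,6], [1,2,3], [1,2,4], [1,4,6], [2,3,6], [2,4,5], [2,5,6], [3,4,6]

giving chain groups C_0 ≅ Z^7, C_1 ≅ Z^18, C_2 ≅ Z^12.

∂_1: C_1 → C_0 maps an edge to its endpoints' difference, ∂[p,q] = q − p. For instance
  ∂[4,6] = [6] − [4].
The resulting 7×18 matrix has rank 6, and its Smith normal form has invariant factors (1,1,1,1,1,1).

Boundary ∂_2: C_2 → C_1 maps a triangle to the signed sum of its edges. For instance
  ∂[2,3,6] = [3,6] − [2,6] + [2,3],
  ∂[1,2,3] = [2,3] − [1,3] + [1,2].
The 18×12 boundary matrix has rank 12 and Smith normal form diag(1,1,1,1,1,1,1,1,1,1,1,2).

Reading off H_k = ker ∂_k / im ∂_{k+1}:

  H_0: rank C_0 − rank ∂_1 = 7 − 6 = 1, and the invariant factors of ∂_1 are all 1, so H_0 = Z.
  H_1: rank ker ∂_1 − rank ∂_2 = (18 − 6) − 12 = 0, and ∂_2 has invariant factor 2 > 1, so H_1 = Z/2.
  H_2: rank ker ∂_2 − rank ∂_3 = (12 − 12) − 0 = 0, and there is no ∂_3, so H_2 = 0.

Hence the Betti numbers are b_0 = 1, b_1 = 0, b_2 = 0.

b_0 = 1, b_1 = 0, b_2 = 0.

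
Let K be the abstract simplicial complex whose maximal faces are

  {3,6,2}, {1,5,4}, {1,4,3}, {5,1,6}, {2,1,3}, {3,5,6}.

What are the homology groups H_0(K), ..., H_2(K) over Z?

We work with the vertex ordering 1 < 2 < 3 < 4 < 5 < 6. The simplices of K, each written with vertices in increasing order, are:

  0-simplices (6): [1], [2], [3], [4], [5], [6]
  1-simplices (12): [1,2], [1,3], [1,4], [1,5], [1,6], [2,3], [2,6], [3,4], [3,5], [3,6], [4,5], [5,6]
  2-simplices (6): [1,2,3], [1,3,4], [1,4,5], [1,5,6], [2,3,6], [3,5,6]

so the chain groups are C_0 ≅ Z^6, C_1 ≅ Z^12, C_2 ≅ Z^6.

∂_1: C_1 → C_0 maps an edge to its endpoints' difference, ∂[p,q] = q − p. For instance
  ∂[3,5] = [5] − [3].
As a 6×12 matrix over Z this has rank 5, with invariant factors (1,1,1,1,1).

Boundary ∂_2: C_2 → C_1 maps a triangle to the signed sum of its edges. For instance
  ∂[1,2,3] = [2,3] − [1,3] + [1,2],
  ∂[2,3,6] = [3,6] − [2,6] + [2,3].
This gives a 12×6 integer matrix of rank 6; reducing to Smith normal form yields diagonal entries (1,1,1,1,1,1).

Computing H_k = (kernel of ∂_k) / (image of ∂_{k+1}):

  H_0: rank C_0 − rank ∂_1 = 6 − 5 = 1, and the invariant factors of ∂_1 are all 1, so H_0 = Z.
  H_1: rank ker ∂_1 − rank ∂_2 = (12 − 5) − 6 = 1, and the invariant factors of ∂_2 are all 1, so H_1 = Z.
  H_2: rank ker ∂_2 − rank ∂_3 = (6 − 6) − 0 = 0, and there is no ∂_3, so H_2 = 0.

H_0 ≅ Z,  H_1 ≅ Z,  H_2 = 0.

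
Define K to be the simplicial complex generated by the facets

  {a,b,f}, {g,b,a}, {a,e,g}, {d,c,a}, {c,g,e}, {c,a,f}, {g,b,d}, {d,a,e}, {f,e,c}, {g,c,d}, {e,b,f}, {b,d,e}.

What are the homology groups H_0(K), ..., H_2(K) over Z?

H_0 ≅ Z,  H_1 ≅ Z/2,  H_2 = 0.

Fix the vertex order a < b < c < d < e < f < g and write every simplex with vertices in increasing order. Then dim K = 2 and the simplices of K are:

  0-simplices (7): a, b, c, d, e, f, g
  1-simplices (18): ab, ac, ad, ae, af, ag, bd, be, bf, bg, cd, ce, cf, cg, de, dg, ef, eg
  2-simplices (12): abf, abg, acd, acf, ade, aeg, bde, bdg, bef, cdg, cef, ceg

giving chain groups C_0 ≅ Z^7, C_1 ≅ Z^18, C_2 ≅ Z^12.

Boundary ∂_1: C_1 → C_0 maps an edge to its endpoints' difference, ∂[p,q] = q − p.
The 7×18 boundary matrix has rank 6 and Smith normal form diag(1,1,1,1,1,1).

∂_2: C_2 → C_1 maps a triangle to the signed sum of its edges. For instance
  ∂ceg = eg − cg + ce,
  ∂acd = cd − ad + ac.
As a 18×12 matrix over Z this has rank 12, with invariant factors (1,1,1,1,1,1,1,1,1,1,1,2).

Computing H_k = (kernel of ∂_k) / (image of ∂_{k+1}):

  H_0: rank C_0 − rank ∂_1 = 7 − 6 = 1, and the invariant factors of ∂_1 are all 1, so H_0 = Z.
  H_1: rank ker ∂_1 − rank ∂_2 = (18 − 6) − 12 = 0, and ∂_2 has invariant factor 2 > 1, so H_1 = Z/2.
  H_2: rank ker ∂_2 − rank ∂_3 = (12 − 12) − 0 = 0, and there is no ∂_3, so H_2 = 0.

(K is a triangulation of the real projective plane RP^2.)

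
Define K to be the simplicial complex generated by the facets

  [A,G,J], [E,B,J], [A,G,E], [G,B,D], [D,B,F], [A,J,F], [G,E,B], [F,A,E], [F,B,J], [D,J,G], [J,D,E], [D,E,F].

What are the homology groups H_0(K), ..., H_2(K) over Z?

H_0 = Z,  H_1 = Z/2,  H_2 = 0.

Take the total order A < B < D < E < F < G < J on the vertex set. Then K (dimension 2) consists of the simplices:

  0-simplices (7): A, B, D, E, F, G, J
  1-simplices (18): AE, AF, AG, AJ, BD, BE, BF, BG, BJ, DE, DF, DG, DJ, EF, EG, EJ, FJ, GJ
  2-simplices (12): AEF, AEG, AFJ, AGJ, BDF, BDG, BEG, BEJ, BFJ, DEF, DEJ, DGJ

so the chain groups are C_0 ≅ Z^7, C_1 ≅ Z^18, C_2 ≅ Z^12.

The boundary map ∂_1: C_1 → C_0 is given by ∂[p,q] = [q] − [p]. For instance
  ∂BG = G − B.
This gives a 7×18 integer matrix of rank 6; reducing to Smith normal form yields diagonal entries (1,1,1,1,1,1).

∂_2: C_2 → C_1 sends each 2-simplex [p,q,r] to [q,r] − [p,r] + [p,q]. For instance
  ∂AFJ = FJ − AJ + AF,
  ∂BDF = DF − BF + BD.
This gives a 18×12 integer matrix of rank 12; reducing to Smith normal form yields diagonal entries (1,1,1,1,1,1,1,1,1,1,1,2).

Computing H_k = (kernel of ∂_k) / (image of ∂_{k+1}):

  H_0: rank C_0 − rank ∂_1 = 7 − 6 = 1, and the invariant factors of ∂_1 are all 1, so H_0 = Z.
  H_1: rank ker ∂_1 − rank ∂_2 = (18 − 6) − 12 = 0, and ∂_2 has invariant factor 2 > 1, so H_1 = Z/2.
  H_2: rank ker ∂_2 − rank ∂_3 = (12 − 12) − 0 = 0, and there is no ∂_3, so H_2 = 0.

As a check, the Euler characteristic is 7 − 18 + 12 = 1, which agrees with 1 − 0 + 0 = 1.
(K is a triangulation of the real projective plane RP^2.)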